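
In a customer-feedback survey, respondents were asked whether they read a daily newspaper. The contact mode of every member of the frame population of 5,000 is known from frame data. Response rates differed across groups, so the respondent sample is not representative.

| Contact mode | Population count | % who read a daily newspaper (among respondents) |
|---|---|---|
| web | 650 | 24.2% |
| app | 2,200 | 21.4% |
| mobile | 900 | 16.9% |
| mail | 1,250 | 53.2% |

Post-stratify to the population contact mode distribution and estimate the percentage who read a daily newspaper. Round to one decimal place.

28.9%

Reweight to the known contact mode distribution:
  web: (650/5,000) × 24.2 = 3.146
  app: (2,200/5,000) × 21.4 = 9.416
  mobile: (900/5,000) × 16.9 = 3.042
  mail: (1,250/5,000) × 53.2 = 13.3
Post-stratified estimate = 28.904 → 28.9%.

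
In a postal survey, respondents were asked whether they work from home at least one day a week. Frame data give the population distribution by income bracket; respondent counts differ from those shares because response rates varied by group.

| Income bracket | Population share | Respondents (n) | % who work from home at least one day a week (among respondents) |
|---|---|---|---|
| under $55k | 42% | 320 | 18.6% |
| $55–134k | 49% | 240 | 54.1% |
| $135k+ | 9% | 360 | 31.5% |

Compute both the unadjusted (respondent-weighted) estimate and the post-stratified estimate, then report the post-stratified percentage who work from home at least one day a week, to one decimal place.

37.2%

Naive respondent-only estimate (weights = respondent counts):
  (320/920)×18.6 + (240/920)×54.1 + (360/920)×31.5 = 32.9087%
Post-stratifying to population shares instead:
  0.42×18.6 + 0.49×54.1 + 0.09×31.5 = 37.156%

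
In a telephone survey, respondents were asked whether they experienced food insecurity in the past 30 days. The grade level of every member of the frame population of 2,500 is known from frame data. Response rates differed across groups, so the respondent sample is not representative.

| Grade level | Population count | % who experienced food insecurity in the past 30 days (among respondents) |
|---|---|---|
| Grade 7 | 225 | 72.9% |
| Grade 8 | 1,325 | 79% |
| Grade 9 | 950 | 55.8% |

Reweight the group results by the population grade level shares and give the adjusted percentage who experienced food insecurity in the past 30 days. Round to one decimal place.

Weight each group's respondent value by its population share:
  Grade 7: (225/2,500) × 72.9 = 6.561
  Grade 8: (1,325/2,500) × 79 = 41.87
  Grade 9: (950/2,500) × 55.8 = 21.204
Post-stratified estimate = 69.635 → 69.6%.

69.6%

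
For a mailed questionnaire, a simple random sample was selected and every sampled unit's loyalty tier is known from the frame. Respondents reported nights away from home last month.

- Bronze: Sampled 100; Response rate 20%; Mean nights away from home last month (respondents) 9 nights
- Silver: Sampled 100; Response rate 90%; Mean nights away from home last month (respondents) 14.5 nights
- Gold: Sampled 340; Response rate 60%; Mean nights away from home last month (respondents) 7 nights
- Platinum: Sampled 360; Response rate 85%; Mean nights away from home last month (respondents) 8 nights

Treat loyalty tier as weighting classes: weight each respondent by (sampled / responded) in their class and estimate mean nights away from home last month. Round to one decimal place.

8.5

Each respondent's weight = sampled/responded in their class; summing within a class gives n_sampled, so:
  Bronze: 100 × 9 = 900
  Silver: 100 × 14.5 = 1450
  Gold: 340 × 7 = 2380
  Platinum: 360 × 8 = 2880
Adjusted estimate = 7610 / 900 = 8.45556 → 8.5.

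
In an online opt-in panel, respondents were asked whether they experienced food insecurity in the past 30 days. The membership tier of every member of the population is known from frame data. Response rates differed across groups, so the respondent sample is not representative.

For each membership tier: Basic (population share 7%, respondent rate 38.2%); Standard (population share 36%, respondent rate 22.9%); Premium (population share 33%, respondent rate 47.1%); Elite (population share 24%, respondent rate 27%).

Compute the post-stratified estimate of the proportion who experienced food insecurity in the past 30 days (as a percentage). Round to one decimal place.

Weight each group's respondent value by its population share:
  Basic: 0.07 × 38.2 = 2.674
  Standard: 0.36 × 22.9 = 8.244
  Premium: 0.33 × 47.1 = 15.543
  Elite: 0.24 × 27 = 6.48
Post-stratified estimate = 32.941 → 32.9%.

32.9%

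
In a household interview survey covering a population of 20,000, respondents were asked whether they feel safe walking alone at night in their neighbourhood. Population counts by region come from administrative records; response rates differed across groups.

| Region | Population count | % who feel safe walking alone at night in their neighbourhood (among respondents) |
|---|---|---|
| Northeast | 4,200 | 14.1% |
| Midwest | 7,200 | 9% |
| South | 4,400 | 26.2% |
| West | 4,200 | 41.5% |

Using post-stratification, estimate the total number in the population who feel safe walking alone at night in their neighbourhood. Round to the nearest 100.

4,100

Each cell contributes its population count × the respondent rate:
  Northeast: 4,200 × 14.1% = 592.2
  Midwest: 7,200 × 9% = 648
  South: 4,400 × 26.2% = 1152.8
  West: 4,200 × 41.5% = 1743
Estimated total = 4136 → 4,100.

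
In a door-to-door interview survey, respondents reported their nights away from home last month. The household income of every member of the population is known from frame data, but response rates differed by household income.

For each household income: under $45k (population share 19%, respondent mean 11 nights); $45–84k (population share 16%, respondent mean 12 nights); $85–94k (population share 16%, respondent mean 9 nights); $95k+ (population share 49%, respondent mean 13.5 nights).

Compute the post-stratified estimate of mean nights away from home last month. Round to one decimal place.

12.1

Weight each group's respondent value by its population share:
  under $45k: 0.19 × 11 = 2.09
  $45–84k: 0.16 × 12 = 1.92
  $85–94k: 0.16 × 9 = 1.44
  $95k+: 0.49 × 13.5 = 6.615
Post-stratified estimate = 12.065 → 12.1.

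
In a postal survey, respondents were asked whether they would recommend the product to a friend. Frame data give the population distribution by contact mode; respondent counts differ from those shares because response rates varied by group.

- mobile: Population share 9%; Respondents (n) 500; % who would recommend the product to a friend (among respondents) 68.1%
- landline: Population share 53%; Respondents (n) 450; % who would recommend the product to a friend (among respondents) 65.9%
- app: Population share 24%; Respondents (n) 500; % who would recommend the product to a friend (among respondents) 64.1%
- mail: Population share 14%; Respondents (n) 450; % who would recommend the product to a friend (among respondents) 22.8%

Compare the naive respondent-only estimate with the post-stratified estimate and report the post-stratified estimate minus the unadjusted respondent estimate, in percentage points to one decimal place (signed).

+3.8 percentage points

Without adjustment, the pooled respondent share is:
  (500/1900)×68.1 + (450/1900)×65.9 + (500/1900)×64.1 + (450/1900)×22.8 = 55.7974%
Post-stratified estimate weights by population shares:
  0.09×68.1 + 0.53×65.9 + 0.24×64.1 + 0.14×22.8 = 59.632%
Difference = 59.632 − 55.7974 = 3.8346 pp.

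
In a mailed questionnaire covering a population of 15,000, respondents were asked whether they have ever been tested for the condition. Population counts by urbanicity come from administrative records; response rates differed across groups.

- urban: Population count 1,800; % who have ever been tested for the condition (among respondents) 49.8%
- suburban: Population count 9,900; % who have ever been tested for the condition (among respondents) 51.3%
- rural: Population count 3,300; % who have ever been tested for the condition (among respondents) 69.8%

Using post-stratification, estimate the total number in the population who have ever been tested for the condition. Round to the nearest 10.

Each cell contributes its population count × the respondent rate:
  urban: 1,800 × 49.8% = 896.4
  suburban: 9,900 × 51.3% = 5078.7
  rural: 3,300 × 69.8% = 2303.4
Estimated total = 8278.5 → 8,280.

8,280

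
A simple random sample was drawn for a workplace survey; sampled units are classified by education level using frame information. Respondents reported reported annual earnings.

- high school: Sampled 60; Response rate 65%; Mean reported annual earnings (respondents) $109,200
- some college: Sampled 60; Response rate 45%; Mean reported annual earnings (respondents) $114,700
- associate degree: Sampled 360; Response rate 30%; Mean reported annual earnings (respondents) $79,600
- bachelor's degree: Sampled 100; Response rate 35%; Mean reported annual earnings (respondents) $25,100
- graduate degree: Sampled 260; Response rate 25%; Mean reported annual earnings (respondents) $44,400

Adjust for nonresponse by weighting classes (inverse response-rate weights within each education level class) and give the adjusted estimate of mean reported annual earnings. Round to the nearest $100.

With weight = n_sampled/n_responded per class, the weighted class total is n_sampled:
  high school: 60 × 109,200 = 6,552,000
  some college: 60 × 114,700 = 6,882,000
  associate degree: 360 × 79,600 = 28,656,000
  bachelor's degree: 100 × 25,100 = 2,510,000
  graduate degree: 260 × 44,400 = 11,544,000
Adjusted estimate = 56,144,000 / 840 = 66838.1 → $66,800.

$66,800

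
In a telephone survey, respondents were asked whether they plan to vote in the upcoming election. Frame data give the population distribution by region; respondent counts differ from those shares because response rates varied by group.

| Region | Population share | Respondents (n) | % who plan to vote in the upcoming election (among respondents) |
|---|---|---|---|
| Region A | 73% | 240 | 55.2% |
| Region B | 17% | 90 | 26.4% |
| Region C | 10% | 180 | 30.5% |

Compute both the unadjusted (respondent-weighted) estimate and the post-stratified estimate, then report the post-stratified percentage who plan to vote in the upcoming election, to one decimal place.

47.8%

Without adjustment, the pooled respondent share is:
  (240/510)×55.2 + (90/510)×26.4 + (180/510)×30.5 = 41.4%
Reweighting by population region shares:
  0.73×55.2 + 0.17×26.4 + 0.1×30.5 = 47.834%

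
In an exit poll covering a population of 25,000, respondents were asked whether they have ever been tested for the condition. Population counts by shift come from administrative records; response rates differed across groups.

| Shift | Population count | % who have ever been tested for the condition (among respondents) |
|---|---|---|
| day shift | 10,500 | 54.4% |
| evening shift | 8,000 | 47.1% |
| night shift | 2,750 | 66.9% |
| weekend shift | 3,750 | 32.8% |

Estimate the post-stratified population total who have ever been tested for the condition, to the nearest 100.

12,500

Each cell contributes its population count × the respondent rate:
  day shift: 10,500 × 54.4% = 5712
  evening shift: 8,000 × 47.1% = 3768
  night shift: 2,750 × 66.9% = 1839.75
  weekend shift: 3,750 × 32.8% = 1230
Estimated total = 12549.8 → 12,500.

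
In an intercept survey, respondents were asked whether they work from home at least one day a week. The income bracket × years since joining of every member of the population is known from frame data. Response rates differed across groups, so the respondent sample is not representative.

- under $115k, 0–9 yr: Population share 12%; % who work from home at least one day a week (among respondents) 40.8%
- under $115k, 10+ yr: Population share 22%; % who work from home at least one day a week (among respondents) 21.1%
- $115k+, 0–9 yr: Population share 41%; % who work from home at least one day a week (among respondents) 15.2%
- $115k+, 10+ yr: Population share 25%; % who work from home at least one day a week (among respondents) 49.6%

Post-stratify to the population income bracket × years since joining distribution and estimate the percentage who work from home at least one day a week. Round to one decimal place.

Post-stratification weights by population share, not respondent share:
  under $115k, 0–9 yr: 0.12 × 40.8 = 4.896
  under $115k, 10+ yr: 0.22 × 21.1 = 4.642
  $115k+, 0–9 yr: 0.41 × 15.2 = 6.232
  $115k+, 10+ yr: 0.25 × 49.6 = 12.4
Post-stratified estimate = 28.17 → 28.2%.

28.2%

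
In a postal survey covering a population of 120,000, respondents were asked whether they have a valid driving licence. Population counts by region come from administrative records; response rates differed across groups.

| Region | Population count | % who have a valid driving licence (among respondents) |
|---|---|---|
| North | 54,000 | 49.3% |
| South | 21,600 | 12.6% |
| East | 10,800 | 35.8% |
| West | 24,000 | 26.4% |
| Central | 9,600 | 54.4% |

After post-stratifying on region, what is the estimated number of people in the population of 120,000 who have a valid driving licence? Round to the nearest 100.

Each cell contributes its population count × the respondent rate:
  North: 54,000 × 49.3% = 26,622
  South: 21,600 × 12.6% = 2721.6
  East: 10,800 × 35.8% = 3866.4
  West: 24,000 × 26.4% = 6336
  Central: 9,600 × 54.4% = 5222.4
Estimated total = 44768.4 → 44,800.

44,800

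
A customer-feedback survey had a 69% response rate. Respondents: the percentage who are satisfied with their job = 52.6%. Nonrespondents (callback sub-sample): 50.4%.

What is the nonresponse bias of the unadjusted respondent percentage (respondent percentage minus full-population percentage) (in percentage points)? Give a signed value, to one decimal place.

+0.7 percentage points

Nonresponse fraction = 1 − 0.69 = 0.31.
Bias = (nonresponse fraction) × (respondent percentage − nonrespondent percentage)
     = 0.31 × (52.6 − 50.4) = 0.31 × 2.2 = 0.682.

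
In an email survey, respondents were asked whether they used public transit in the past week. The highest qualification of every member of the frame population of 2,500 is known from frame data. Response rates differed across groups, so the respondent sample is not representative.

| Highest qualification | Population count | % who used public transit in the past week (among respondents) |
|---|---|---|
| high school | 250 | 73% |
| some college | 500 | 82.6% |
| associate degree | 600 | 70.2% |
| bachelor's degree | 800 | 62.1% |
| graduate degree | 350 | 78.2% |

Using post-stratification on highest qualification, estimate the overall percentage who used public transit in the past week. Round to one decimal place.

71.5%

Weight each group's respondent value by its population share:
  high school: (250/2,500) × 73 = 7.3
  some college: (500/2,500) × 82.6 = 16.52
  associate degree: (600/2,500) × 70.2 = 16.848
  bachelor's degree: (800/2,500) × 62.1 = 19.872
  graduate degree: (350/2,500) × 78.2 = 10.948
Post-stratified estimate = 71.488 → 71.5%.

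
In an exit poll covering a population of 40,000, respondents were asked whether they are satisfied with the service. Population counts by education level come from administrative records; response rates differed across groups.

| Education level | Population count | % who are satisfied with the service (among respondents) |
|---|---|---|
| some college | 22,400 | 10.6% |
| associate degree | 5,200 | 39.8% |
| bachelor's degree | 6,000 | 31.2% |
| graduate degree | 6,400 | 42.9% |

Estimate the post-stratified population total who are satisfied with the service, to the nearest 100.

9,100

Estimated count per cell = population count × respondent percentage:
  some college: 22,400 × 10.6% = 2374.4
  associate degree: 5,200 × 39.8% = 2069.6
  bachelor's degree: 6,000 × 31.2% = 1872
  graduate degree: 6,400 × 42.9% = 2745.6
Estimated total = 9061.6 → 9,100.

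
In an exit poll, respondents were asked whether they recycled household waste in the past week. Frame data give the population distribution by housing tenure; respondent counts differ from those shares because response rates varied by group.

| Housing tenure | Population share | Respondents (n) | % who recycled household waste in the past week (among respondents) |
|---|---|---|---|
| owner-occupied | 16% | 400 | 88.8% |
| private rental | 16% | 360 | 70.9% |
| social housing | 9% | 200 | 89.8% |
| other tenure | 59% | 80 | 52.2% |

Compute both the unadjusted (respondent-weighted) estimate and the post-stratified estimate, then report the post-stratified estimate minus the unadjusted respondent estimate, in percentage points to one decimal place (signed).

Naive respondent-only estimate (weights = respondent counts):
  (400/1040)×88.8 + (360/1040)×70.9 + (200/1040)×89.8 + (80/1040)×52.2 = 79.9808%
Post-stratifying to population shares instead:
  0.16×88.8 + 0.16×70.9 + 0.09×89.8 + 0.59×52.2 = 64.432%
Difference = 64.432 − 79.9808 = -15.5488 pp.

-15.5 percentage points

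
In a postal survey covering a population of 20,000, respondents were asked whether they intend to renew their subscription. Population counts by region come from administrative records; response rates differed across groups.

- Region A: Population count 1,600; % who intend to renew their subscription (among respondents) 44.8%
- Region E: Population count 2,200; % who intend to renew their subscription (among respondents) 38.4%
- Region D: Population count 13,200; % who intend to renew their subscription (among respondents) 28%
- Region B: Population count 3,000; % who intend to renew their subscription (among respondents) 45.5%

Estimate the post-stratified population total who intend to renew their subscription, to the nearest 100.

Apply each group's respondent rate to its population count:
  Region A: 1,600 × 44.8% = 716.8
  Region E: 2,200 × 38.4% = 844.8
  Region D: 13,200 × 28% = 3696
  Region B: 3,000 × 45.5% = 1365
Estimated total = 6622.6 → 6,600.

6,600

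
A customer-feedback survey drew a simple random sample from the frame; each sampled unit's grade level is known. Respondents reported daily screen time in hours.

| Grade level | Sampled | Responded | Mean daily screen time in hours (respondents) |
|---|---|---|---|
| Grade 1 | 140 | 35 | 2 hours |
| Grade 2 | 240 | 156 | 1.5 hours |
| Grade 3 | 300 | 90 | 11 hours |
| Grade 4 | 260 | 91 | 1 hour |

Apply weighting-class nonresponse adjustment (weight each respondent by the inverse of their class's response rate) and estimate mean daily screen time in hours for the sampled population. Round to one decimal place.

4.5

Class response rates: Grade 1 35/140 = 25%, Grade 2 156/240 = 65%, Grade 3 90/300 = 30%, Grade 4 91/260 = 35%.
Weighting each respondent by the inverse class response rate inflates each class back to its sampled size, so the class weight is n_sampled:
  Grade 1: 140 × 2 = 280
  Grade 2: 240 × 1.5 = 360
  Grade 3: 300 × 11 = 3300
  Grade 4: 260 × 1 = 260
Adjusted estimate = 4200 / 940 = 4.46809 → 4.5.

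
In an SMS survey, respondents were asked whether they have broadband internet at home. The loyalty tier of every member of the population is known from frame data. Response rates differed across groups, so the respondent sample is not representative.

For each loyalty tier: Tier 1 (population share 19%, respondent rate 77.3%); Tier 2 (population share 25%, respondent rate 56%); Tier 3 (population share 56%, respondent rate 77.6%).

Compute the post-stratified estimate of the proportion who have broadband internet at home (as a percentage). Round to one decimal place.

Reweight to the known loyalty tier distribution:
  Tier 1: 0.19 × 77.3 = 14.687
  Tier 2: 0.25 × 56 = 14
  Tier 3: 0.56 × 77.6 = 43.456
Post-stratified estimate = 72.143 → 72.1%.

72.1%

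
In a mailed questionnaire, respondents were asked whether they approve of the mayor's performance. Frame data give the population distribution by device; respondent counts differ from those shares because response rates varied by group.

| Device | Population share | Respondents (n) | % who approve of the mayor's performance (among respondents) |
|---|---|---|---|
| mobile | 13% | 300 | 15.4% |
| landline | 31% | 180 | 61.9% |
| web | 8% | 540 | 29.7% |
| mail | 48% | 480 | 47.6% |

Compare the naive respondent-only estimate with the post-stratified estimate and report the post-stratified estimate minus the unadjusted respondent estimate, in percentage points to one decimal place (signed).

+10.0 percentage points

Naive respondent-only estimate (weights = respondent counts):
  (300/1500)×15.4 + (180/1500)×61.9 + (540/1500)×29.7 + (480/1500)×47.6 = 36.432%
Post-stratified estimate weights by population shares:
  0.13×15.4 + 0.31×61.9 + 0.08×29.7 + 0.48×47.6 = 46.415%
Difference = 46.415 − 36.432 = 9.983 pp.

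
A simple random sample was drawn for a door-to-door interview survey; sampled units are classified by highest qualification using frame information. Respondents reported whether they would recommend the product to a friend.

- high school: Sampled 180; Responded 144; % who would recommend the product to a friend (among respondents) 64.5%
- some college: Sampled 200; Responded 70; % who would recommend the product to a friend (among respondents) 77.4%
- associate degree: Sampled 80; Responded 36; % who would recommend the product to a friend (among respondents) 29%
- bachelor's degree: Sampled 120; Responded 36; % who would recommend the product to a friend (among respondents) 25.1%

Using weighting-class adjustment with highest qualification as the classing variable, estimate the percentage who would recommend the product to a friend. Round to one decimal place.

Class response rates: high school 144/180 = 80%, some college 70/200 = 35%, associate degree 36/80 = 45%, bachelor's degree 36/120 = 30%.
Weighting each respondent by the inverse class response rate inflates each class back to its sampled size, so the class weight is n_sampled:
  high school: 180 × 64.5 = 11,610
  some college: 200 × 77.4 = 15480
  associate degree: 80 × 29 = 2320
  bachelor's degree: 120 × 25.1 = 3012
Adjusted estimate = 32,422 / 580 = 55.9 → 55.9%.

55.9%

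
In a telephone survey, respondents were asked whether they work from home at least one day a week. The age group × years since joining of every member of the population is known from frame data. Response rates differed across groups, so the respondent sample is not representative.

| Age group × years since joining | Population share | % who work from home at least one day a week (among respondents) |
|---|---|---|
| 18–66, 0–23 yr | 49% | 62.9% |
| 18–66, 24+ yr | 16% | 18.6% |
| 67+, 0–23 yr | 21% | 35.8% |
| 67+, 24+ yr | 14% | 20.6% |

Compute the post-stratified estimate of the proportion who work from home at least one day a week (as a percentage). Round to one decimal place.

Weight each group's respondent value by its population share:
  18–66, 0–23 yr: 0.49 × 62.9 = 30.821
  18–66, 24+ yr: 0.16 × 18.6 = 2.976
  67+, 0–23 yr: 0.21 × 35.8 = 7.518
  67+, 24+ yr: 0.14 × 20.6 = 2.884
Post-stratified estimate = 44.199 → 44.2%.

44.2%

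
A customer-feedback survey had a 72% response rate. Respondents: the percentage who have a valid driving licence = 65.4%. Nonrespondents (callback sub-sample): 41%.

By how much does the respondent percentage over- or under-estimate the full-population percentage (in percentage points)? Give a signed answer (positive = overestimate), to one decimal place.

+6.8 percentage points

Nonresponse fraction = 1 − 0.72 = 0.28.
Bias = (nonresponse fraction) × (respondent percentage − nonrespondent percentage)
     = 0.28 × (65.4 − 41) = 0.28 × 24.4 = 6.832.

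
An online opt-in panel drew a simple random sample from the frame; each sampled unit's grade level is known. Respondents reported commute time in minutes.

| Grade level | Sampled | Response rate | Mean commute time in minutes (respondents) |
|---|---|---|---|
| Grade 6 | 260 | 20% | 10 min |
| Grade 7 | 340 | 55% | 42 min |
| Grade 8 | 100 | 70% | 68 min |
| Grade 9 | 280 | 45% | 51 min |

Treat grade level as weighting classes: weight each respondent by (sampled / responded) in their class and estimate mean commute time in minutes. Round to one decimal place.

Inverse-response-rate weighting restores each class to its sampled count, so class totals weight by n_sampled:
  Grade 6: 260 × 10 = 2600
  Grade 7: 340 × 42 = 14,280
  Grade 8: 100 × 68 = 6800
  Grade 9: 280 × 51 = 14,280
Adjusted estimate = 37,960 / 980 = 38.7347 → 38.7.

38.7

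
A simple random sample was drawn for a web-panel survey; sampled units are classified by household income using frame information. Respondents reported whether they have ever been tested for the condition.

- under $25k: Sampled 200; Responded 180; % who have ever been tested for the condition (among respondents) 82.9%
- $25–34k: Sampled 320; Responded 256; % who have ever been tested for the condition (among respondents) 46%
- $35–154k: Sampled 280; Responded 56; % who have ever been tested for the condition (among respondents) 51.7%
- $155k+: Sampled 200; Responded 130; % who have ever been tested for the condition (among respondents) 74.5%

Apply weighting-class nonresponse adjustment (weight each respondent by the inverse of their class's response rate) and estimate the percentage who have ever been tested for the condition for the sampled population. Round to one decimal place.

Class response rates: under $25k 180/200 = 90%, $25–34k 256/320 = 80%, $35–154k 56/280 = 20%, $155k+ 130/200 = 65%.
Weighting each respondent by the inverse class response rate inflates each class back to its sampled size, so the class weight is n_sampled:
  under $25k: 200 × 82.9 = 16,580
  $25–34k: 320 × 46 = 14,720
  $35–154k: 280 × 51.7 = 14,476
  $155k+: 200 × 74.5 = 14,900
Adjusted estimate = 60,676 / 1,000 = 60.676 → 60.7%.

60.7%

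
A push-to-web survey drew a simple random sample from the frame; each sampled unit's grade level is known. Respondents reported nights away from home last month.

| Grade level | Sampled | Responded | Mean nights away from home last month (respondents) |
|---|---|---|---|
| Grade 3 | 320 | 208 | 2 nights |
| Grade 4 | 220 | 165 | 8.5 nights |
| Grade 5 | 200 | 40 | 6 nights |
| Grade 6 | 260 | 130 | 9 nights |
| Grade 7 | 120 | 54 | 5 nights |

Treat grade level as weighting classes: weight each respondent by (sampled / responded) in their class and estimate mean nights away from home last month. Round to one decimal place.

5.9

Response rates by class: Grade 3 208/320 = 65%, Grade 4 165/220 = 75%, Grade 5 40/200 = 20%, Grade 6 130/260 = 50%, Grade 7 54/120 = 45%.
Weighting each respondent by the inverse class response rate inflates each class back to its sampled size, so the class weight is n_sampled:
  Grade 3: 320 × 2 = 640
  Grade 4: 220 × 8.5 = 1870
  Grade 5: 200 × 6 = 1200
  Grade 6: 260 × 9 = 2340
  Grade 7: 120 × 5 = 600
Adjusted estimate = 6650 / 1,120 = 5.9375 → 5.9.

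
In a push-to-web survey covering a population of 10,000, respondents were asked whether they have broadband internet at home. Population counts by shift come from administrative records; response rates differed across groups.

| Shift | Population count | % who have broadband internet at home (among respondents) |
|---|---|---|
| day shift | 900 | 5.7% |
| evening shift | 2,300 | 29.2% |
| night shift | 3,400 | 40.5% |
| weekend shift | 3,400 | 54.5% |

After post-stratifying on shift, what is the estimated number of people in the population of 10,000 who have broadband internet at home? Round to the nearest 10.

3,950

Each cell contributes its population count × the respondent rate:
  day shift: 900 × 5.7% = 51.3
  evening shift: 2,300 × 29.2% = 671.6
  night shift: 3,400 × 40.5% = 1377
  weekend shift: 3,400 × 54.5% = 1853
Estimated total = 3952.9 → 3,950.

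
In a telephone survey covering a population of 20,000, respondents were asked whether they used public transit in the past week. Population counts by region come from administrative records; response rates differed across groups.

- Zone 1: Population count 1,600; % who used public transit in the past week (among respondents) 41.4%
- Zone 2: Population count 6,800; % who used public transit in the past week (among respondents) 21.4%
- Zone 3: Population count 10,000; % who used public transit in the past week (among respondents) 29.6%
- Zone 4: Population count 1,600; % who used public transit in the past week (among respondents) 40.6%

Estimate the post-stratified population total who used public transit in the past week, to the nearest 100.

Estimated count per cell = population count × respondent percentage:
  Zone 1: 1,600 × 41.4% = 662.4
  Zone 2: 6,800 × 21.4% = 1455.2
  Zone 3: 10,000 × 29.6% = 2960
  Zone 4: 1,600 × 40.6% = 649.6
Estimated total = 5727.2 → 5,700.

5,700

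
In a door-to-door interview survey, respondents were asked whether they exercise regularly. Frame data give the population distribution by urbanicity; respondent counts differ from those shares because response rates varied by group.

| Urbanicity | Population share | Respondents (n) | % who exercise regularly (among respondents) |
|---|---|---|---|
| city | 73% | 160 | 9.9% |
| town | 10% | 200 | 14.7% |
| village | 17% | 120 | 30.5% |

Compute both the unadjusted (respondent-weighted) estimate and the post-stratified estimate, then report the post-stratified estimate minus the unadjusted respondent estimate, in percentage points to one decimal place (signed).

-3.2 percentage points

Without adjustment, the pooled respondent share is:
  (160/480)×9.9 + (200/480)×14.7 + (120/480)×30.5 = 17.05%
Reweighting by population urbanicity shares:
  0.73×9.9 + 0.1×14.7 + 0.17×30.5 = 13.882%
Difference = 13.882 − 17.05 = -3.168 pp.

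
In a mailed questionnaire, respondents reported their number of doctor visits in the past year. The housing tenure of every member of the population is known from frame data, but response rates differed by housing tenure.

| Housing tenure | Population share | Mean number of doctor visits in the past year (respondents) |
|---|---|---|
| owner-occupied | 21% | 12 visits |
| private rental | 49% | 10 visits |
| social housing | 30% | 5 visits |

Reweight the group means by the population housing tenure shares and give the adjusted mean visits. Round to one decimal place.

8.9

Post-stratification weights by population share, not respondent share:
  owner-occupied: 0.21 × 12 = 2.52
  private rental: 0.49 × 10 = 4.9
  social housing: 0.3 × 5 = 1.5
Post-stratified estimate = 8.92 → 8.9.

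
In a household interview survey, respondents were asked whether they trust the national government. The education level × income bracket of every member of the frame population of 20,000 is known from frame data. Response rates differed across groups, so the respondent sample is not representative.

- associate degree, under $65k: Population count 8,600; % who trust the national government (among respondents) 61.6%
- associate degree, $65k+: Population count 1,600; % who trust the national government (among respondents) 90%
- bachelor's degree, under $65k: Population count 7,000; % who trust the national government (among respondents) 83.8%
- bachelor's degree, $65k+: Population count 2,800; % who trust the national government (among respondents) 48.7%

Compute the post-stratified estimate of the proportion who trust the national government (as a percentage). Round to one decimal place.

Each cell contributes population-share × respondent value:
  associate degree, under $65k: (8,600/20,000) × 61.6 = 26.488
  associate degree, $65k+: (1,600/20,000) × 90 = 7.2
  bachelor's degree, under $65k: (7,000/20,000) × 83.8 = 29.33
  bachelor's degree, $65k+: (2,800/20,000) × 48.7 = 6.818
Post-stratified estimate = 69.836 → 69.8%.

69.8%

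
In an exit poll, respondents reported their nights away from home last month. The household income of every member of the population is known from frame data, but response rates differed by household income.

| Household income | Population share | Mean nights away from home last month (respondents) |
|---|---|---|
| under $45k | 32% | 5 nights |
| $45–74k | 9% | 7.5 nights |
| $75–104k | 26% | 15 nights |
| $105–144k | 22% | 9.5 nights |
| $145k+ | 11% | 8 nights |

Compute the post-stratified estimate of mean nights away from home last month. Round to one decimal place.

9.1

Reweight to the known household income distribution:
  under $45k: 0.32 × 5 = 1.6
  $45–74k: 0.09 × 7.5 = 0.675
  $75–104k: 0.26 × 15 = 3.9
  $105–144k: 0.22 × 9.5 = 2.09
  $145k+: 0.11 × 8 = 0.88
Post-stratified estimate = 9.145 → 9.1.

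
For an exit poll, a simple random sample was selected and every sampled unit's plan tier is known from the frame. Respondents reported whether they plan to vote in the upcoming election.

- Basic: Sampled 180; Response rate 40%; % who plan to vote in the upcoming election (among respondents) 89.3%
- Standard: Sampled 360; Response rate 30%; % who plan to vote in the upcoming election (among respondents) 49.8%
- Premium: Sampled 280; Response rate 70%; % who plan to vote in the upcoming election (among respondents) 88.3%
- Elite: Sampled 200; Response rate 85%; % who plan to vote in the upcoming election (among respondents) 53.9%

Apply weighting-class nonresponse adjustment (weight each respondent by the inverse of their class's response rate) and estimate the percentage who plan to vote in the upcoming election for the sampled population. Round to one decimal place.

68.1%

With weight = n_sampled/n_responded per class, the weighted class total is n_sampled:
  Basic: 180 × 89.3 = 16,074
  Standard: 360 × 49.8 = 17,928
  Premium: 280 × 88.3 = 24,724
  Elite: 200 × 53.9 = 10,780
Adjusted estimate = 69,506 / 1,020 = 68.1431 → 68.1%.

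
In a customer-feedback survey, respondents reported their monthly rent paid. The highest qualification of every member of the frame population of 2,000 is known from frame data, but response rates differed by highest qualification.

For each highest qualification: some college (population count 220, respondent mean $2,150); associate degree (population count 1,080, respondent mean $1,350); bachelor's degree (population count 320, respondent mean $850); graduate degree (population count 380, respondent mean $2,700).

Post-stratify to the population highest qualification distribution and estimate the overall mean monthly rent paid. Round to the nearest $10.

Weight each group's respondent value by its population share:
  some college: (220/2,000) × 2150 = 236.5
  associate degree: (1,080/2,000) × 1350 = 729
  bachelor's degree: (320/2,000) × 850 = 136
  graduate degree: (380/2,000) × 2700 = 513
Post-stratified estimate = 1614.5 → $1,610.

$1,610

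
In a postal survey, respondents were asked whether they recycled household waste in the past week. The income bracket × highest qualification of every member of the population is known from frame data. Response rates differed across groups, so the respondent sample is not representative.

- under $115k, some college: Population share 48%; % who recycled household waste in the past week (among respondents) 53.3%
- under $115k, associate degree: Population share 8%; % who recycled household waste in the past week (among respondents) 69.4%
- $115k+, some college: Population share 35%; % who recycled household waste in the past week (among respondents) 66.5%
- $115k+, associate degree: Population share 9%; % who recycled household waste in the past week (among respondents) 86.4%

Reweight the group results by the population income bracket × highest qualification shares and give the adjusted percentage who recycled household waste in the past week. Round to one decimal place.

62.2%

Each cell contributes population-share × respondent value:
  under $115k, some college: 0.48 × 53.3 = 25.584
  under $115k, associate degree: 0.08 × 69.4 = 5.552
  $115k+, some college: 0.35 × 66.5 = 23.275
  $115k+, associate degree: 0.09 × 86.4 = 7.776
Post-stratified estimate = 62.187 → 62.2%.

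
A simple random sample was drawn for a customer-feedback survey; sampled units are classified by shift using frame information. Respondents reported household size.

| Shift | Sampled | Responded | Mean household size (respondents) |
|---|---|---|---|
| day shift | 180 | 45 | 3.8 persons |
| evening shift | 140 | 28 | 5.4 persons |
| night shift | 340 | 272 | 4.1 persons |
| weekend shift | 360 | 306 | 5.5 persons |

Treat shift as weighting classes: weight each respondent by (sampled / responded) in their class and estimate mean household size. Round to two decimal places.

4.72

Response rates by class: day shift 45/180 = 25%, evening shift 28/140 = 20%, night shift 272/340 = 80%, weekend shift 306/360 = 85%.
Each respondent's weight = sampled/responded in their class; summing within a class gives n_sampled, so:
  day shift: 180 × 3.8 = 684
  evening shift: 140 × 5.4 = 756
  night shift: 340 × 4.1 = 1394
  weekend shift: 360 × 5.5 = 1980
Adjusted estimate = 4814 / 1,020 = 4.71961 → 4.72.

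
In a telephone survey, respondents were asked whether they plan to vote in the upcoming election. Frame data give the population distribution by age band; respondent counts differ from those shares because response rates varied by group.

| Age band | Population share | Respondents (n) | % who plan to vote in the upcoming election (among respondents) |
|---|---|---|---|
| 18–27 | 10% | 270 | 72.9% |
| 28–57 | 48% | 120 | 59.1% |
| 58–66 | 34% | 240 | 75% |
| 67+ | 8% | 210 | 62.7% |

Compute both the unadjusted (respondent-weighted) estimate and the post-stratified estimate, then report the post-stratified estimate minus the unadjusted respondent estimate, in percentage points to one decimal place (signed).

-2.8 percentage points

Unadjusted (pooled respondent) estimate weights by respondent counts:
  (270/840)×72.9 + (120/840)×59.1 + (240/840)×75 + (210/840)×62.7 = 68.9786%
Post-stratified estimate weights by population shares:
  0.1×72.9 + 0.48×59.1 + 0.34×75 + 0.08×62.7 = 66.174%
Difference = 66.174 − 68.9786 = -2.8046 pp.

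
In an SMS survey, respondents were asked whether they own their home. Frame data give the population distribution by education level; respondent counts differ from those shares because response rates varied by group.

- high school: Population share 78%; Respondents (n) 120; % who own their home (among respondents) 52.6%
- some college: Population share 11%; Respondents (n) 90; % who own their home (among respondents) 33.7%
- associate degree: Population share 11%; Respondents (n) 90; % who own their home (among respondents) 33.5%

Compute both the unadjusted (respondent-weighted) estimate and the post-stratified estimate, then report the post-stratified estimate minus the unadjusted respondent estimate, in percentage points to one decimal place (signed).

Unadjusted (pooled respondent) estimate weights by respondent counts:
  (120/300)×52.6 + (90/300)×33.7 + (90/300)×33.5 = 41.2%
Post-stratified estimate weights by population shares:
  0.78×52.6 + 0.11×33.7 + 0.11×33.5 = 48.42%
Difference = 48.42 − 41.2 = 7.22 pp.

+7.2 percentage points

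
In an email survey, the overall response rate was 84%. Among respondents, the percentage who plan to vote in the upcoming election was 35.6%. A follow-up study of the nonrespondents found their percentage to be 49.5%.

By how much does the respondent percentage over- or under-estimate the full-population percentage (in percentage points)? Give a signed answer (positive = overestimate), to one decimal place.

-2.2 percentage points

Nonresponse fraction = 1 − 0.84 = 0.16.
Bias = (nonresponse fraction) × (respondent percentage − nonrespondent percentage)
     = 0.16 × (35.6 − 49.5) = 0.16 × -13.9 = -2.224.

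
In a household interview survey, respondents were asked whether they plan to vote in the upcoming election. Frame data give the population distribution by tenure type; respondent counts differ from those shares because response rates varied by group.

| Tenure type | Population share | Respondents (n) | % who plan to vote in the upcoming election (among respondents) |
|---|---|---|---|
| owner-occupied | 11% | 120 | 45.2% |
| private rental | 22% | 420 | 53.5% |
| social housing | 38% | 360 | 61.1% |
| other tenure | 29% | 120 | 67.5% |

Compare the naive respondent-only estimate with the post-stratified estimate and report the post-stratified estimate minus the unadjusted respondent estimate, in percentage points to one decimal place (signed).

Unadjusted (pooled respondent) estimate weights by respondent counts:
  (120/1020)×45.2 + (420/1020)×53.5 + (360/1020)×61.1 + (120/1020)×67.5 = 56.8529%
Post-stratifying to population shares instead:
  0.11×45.2 + 0.22×53.5 + 0.38×61.1 + 0.29×67.5 = 59.535%
Difference = 59.535 − 56.8529 = 2.6821 pp.

+2.7 percentage points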